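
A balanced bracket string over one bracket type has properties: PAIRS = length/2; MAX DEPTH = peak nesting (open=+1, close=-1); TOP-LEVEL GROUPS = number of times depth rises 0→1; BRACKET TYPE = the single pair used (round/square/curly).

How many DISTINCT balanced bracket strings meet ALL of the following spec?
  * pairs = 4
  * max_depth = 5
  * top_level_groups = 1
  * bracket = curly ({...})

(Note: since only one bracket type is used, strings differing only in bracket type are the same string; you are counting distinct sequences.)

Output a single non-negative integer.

Answer: 0

Derivation:
Spec: pairs=4 depth=5 groups=1
Count(depth <= 5) = 5
Count(depth <= 4) = 5
Count(depth == 5) = 5 - 5 = 0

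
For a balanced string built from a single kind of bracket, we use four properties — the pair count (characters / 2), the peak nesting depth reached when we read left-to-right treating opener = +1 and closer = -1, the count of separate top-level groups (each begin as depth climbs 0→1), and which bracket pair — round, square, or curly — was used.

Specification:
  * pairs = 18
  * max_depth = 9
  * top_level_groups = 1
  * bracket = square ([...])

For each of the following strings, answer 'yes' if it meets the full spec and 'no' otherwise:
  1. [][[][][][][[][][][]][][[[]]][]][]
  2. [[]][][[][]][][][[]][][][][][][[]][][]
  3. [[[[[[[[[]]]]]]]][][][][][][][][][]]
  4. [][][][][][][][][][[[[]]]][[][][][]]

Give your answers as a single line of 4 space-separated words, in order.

String 1 '[][[][][][][[][][][]][][[[]]][]][]': depth seq [1 0 1 2 1 2 1 2 1 2 1 2 3 2 3 2 3 2 3 2 1 2 1 2 3 4 3 2 1 2 1 0 1 0]
  -> pairs=17 depth=4 groups=3 -> no
String 2 '[[]][][[][]][][][[]][][][][][][[]][][]': depth seq [1 2 1 0 1 0 1 2 1 2 1 0 1 0 1 0 1 2 1 0 1 0 1 0 1 0 1 0 1 0 1 2 1 0 1 0 1 0]
  -> pairs=19 depth=2 groups=14 -> no
String 3 '[[[[[[[[[]]]]]]]][][][][][][][][][]]': depth seq [1 2 3 4 5 6 7 8 9 8 7 6 5 4 3 2 1 2 1 2 1 2 1 2 1 2 1 2 1 2 1 2 1 2 1 0]
  -> pairs=18 depth=9 groups=1 -> yes
String 4 '[][][][][][][][][][[[[]]]][[][][][]]': depth seq [1 0 1 0 1 0 1 0 1 0 1 0 1 0 1 0 1 0 1 2 3 4 3 2 1 0 1 2 1 2 1 2 1 2 1 0]
  -> pairs=18 depth=4 groups=11 -> no

Answer: no no yes no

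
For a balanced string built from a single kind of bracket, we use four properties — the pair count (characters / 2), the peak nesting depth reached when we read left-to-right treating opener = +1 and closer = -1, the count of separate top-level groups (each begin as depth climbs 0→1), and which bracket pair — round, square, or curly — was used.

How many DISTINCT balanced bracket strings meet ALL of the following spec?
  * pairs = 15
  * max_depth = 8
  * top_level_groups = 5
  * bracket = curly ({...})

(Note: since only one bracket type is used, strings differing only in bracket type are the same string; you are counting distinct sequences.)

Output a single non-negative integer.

Spec: pairs=15 depth=8 groups=5
Count(depth <= 8) = 652607
Count(depth <= 7) = 646272
Count(depth == 8) = 652607 - 646272 = 6335

Answer: 6335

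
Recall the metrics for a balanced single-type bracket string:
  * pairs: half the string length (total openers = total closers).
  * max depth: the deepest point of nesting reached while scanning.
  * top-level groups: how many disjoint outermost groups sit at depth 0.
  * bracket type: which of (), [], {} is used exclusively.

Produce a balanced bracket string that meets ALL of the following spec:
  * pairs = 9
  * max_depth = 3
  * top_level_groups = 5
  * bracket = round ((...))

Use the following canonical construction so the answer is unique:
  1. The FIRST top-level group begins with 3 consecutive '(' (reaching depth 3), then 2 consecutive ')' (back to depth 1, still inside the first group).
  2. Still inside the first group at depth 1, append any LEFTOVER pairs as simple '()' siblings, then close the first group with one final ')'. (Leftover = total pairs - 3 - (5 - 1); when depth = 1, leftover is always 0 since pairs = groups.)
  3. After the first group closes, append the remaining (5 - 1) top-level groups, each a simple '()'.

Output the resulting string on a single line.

Spec: pairs=9 depth=3 groups=5
Leftover pairs = 9 - 3 - (5-1) = 2
First group: deep chain of depth 3 + 2 sibling pairs
Remaining 4 groups: simple '()' each

Answer: ((())()())()()()()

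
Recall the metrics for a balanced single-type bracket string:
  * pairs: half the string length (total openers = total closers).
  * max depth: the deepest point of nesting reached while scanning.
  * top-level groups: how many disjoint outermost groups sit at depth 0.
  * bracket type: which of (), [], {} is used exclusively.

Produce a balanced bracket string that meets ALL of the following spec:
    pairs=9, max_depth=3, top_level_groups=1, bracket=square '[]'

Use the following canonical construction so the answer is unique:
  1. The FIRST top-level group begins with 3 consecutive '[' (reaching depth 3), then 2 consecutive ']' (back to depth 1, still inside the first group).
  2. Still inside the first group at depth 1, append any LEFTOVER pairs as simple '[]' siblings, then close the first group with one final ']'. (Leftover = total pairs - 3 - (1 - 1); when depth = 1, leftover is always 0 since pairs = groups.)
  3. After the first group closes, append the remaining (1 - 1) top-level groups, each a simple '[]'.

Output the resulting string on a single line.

Spec: pairs=9 depth=3 groups=1
Leftover pairs = 9 - 3 - (1-1) = 6
First group: deep chain of depth 3 + 6 sibling pairs
Remaining 0 groups: simple '[]' each

Answer: [[[]][][][][][][]]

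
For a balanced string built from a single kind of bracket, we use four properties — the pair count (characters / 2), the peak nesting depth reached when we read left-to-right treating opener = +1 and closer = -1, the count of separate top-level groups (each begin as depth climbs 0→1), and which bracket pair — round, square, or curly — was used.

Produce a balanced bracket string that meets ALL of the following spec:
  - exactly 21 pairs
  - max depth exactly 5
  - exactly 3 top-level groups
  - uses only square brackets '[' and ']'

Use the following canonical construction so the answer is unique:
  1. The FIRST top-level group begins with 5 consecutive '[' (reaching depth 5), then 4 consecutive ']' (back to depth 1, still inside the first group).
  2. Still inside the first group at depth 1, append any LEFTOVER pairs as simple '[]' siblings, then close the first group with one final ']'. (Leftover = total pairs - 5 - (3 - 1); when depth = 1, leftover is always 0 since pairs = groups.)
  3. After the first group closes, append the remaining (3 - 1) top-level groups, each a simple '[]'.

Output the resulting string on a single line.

Answer: [[[[[]]]][][][][][][][][][][][][][][]][][]

Derivation:
Spec: pairs=21 depth=5 groups=3
Leftover pairs = 21 - 5 - (3-1) = 14
First group: deep chain of depth 5 + 14 sibling pairs
Remaining 2 groups: simple '[]' each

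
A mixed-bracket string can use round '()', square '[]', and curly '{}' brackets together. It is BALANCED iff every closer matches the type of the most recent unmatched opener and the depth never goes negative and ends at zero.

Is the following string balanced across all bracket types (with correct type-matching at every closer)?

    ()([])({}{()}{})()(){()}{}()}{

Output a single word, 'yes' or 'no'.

pos 0: push '('; stack = (
pos 1: ')' matches '('; pop; stack = (empty)
pos 2: push '('; stack = (
pos 3: push '['; stack = ([
pos 4: ']' matches '['; pop; stack = (
pos 5: ')' matches '('; pop; stack = (empty)
pos 6: push '('; stack = (
pos 7: push '{'; stack = ({
pos 8: '}' matches '{'; pop; stack = (
pos 9: push '{'; stack = ({
pos 10: push '('; stack = ({(
pos 11: ')' matches '('; pop; stack = ({
pos 12: '}' matches '{'; pop; stack = (
pos 13: push '{'; stack = ({
pos 14: '}' matches '{'; pop; stack = (
pos 15: ')' matches '('; pop; stack = (empty)
pos 16: push '('; stack = (
pos 17: ')' matches '('; pop; stack = (empty)
pos 18: push '('; stack = (
pos 19: ')' matches '('; pop; stack = (empty)
pos 20: push '{'; stack = {
pos 21: push '('; stack = {(
pos 22: ')' matches '('; pop; stack = {
pos 23: '}' matches '{'; pop; stack = (empty)
pos 24: push '{'; stack = {
pos 25: '}' matches '{'; pop; stack = (empty)
pos 26: push '('; stack = (
pos 27: ')' matches '('; pop; stack = (empty)
pos 28: saw closer '}' but stack is empty → INVALID
Verdict: unmatched closer '}' at position 28 → no

Answer: no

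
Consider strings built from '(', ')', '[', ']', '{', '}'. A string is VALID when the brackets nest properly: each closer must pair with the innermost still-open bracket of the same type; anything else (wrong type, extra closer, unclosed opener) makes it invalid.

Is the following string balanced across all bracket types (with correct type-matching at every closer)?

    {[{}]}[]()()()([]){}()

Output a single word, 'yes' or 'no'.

pos 0: push '{'; stack = {
pos 1: push '['; stack = {[
pos 2: push '{'; stack = {[{
pos 3: '}' matches '{'; pop; stack = {[
pos 4: ']' matches '['; pop; stack = {
pos 5: '}' matches '{'; pop; stack = (empty)
pos 6: push '['; stack = [
pos 7: ']' matches '['; pop; stack = (empty)
pos 8: push '('; stack = (
pos 9: ')' matches '('; pop; stack = (empty)
pos 10: push '('; stack = (
pos 11: ')' matches '('; pop; stack = (empty)
pos 12: push '('; stack = (
pos 13: ')' matches '('; pop; stack = (empty)
pos 14: push '('; stack = (
pos 15: push '['; stack = ([
pos 16: ']' matches '['; pop; stack = (
pos 17: ')' matches '('; pop; stack = (empty)
pos 18: push '{'; stack = {
pos 19: '}' matches '{'; pop; stack = (empty)
pos 20: push '('; stack = (
pos 21: ')' matches '('; pop; stack = (empty)
end: stack empty → VALID
Verdict: properly nested → yes

Answer: yes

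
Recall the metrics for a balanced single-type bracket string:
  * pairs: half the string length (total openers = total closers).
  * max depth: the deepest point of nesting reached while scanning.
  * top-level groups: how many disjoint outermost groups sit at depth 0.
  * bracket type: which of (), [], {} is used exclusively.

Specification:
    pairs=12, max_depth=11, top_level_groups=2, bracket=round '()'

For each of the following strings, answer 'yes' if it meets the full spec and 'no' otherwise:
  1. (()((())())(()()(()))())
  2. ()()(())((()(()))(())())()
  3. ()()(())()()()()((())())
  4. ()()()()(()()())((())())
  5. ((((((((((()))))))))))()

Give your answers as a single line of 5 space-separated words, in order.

String 1 '(()((())())(()()(()))())': depth seq [1 2 1 2 3 4 3 2 3 2 1 2 3 2 3 2 3 4 3 2 1 2 1 0]
  -> pairs=12 depth=4 groups=1 -> no
String 2 '()()(())((()(()))(())())()': depth seq [1 0 1 0 1 2 1 0 1 2 3 2 3 4 3 2 1 2 3 2 1 2 1 0 1 0]
  -> pairs=13 depth=4 groups=5 -> no
String 3 '()()(())()()()()((())())': depth seq [1 0 1 0 1 2 1 0 1 0 1 0 1 0 1 0 1 2 3 2 1 2 1 0]
  -> pairs=12 depth=3 groups=8 -> no
String 4 '()()()()(()()())((())())': depth seq [1 0 1 0 1 0 1 0 1 2 1 2 1 2 1 0 1 2 3 2 1 2 1 0]
  -> pairs=12 depth=3 groups=6 -> no
String 5 '((((((((((()))))))))))()': depth seq [1 2 3 4 5 6 7 8 9 10 11 10 9 8 7 6 5 4 3 2 1 0 1 0]
  -> pairs=12 depth=11 groups=2 -> yes

Answer: no no no no yes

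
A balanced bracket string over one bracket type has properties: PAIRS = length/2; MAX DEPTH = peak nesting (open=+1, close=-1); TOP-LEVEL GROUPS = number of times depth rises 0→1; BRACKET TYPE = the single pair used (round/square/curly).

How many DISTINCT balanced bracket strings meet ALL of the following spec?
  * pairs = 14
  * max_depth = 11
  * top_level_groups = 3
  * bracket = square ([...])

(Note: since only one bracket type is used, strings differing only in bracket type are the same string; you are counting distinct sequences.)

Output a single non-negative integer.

Spec: pairs=14 depth=11 groups=3
Count(depth <= 11) = 534885
Count(depth <= 10) = 534822
Count(depth == 11) = 534885 - 534822 = 63

Answer: 63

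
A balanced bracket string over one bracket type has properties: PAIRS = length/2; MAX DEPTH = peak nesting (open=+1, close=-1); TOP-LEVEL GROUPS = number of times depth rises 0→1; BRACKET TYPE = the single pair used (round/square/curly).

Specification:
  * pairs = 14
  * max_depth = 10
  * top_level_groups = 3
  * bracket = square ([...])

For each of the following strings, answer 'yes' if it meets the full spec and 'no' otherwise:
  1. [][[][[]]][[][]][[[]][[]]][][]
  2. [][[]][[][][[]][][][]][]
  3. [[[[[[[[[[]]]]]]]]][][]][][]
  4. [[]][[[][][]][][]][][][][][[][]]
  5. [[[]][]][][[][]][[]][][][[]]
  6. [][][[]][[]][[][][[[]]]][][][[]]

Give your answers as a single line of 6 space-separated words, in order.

Answer: no no yes no no no

Derivation:
String 1 '[][[][[]]][[][]][[[]][[]]][][]': depth seq [1 0 1 2 1 2 3 2 1 0 1 2 1 2 1 0 1 2 3 2 1 2 3 2 1 0 1 0 1 0]
  -> pairs=15 depth=3 groups=6 -> no
String 2 '[][[]][[][][[]][][][]][]': depth seq [1 0 1 2 1 0 1 2 1 2 1 2 3 2 1 2 1 2 1 2 1 0 1 0]
  -> pairs=12 depth=3 groups=4 -> no
String 3 '[[[[[[[[[[]]]]]]]]][][]][][]': depth seq [1 2 3 4 5 6 7 8 9 10 9 8 7 6 5 4 3 2 1 2 1 2 1 0 1 0 1 0]
  -> pairs=14 depth=10 groups=3 -> yes
String 4 '[[]][[[][][]][][]][][][][][[][]]': depth seq [1 2 1 0 1 2 3 2 3 2 3 2 1 2 1 2 1 0 1 0 1 0 1 0 1 0 1 2 1 2 1 0]
  -> pairs=16 depth=3 groups=7 -> no
String 5 '[[[]][]][][[][]][[]][][][[]]': depth seq [1 2 3 2 1 2 1 0 1 0 1 2 1 2 1 0 1 2 1 0 1 0 1 0 1 2 1 0]
  -> pairs=14 depth=3 groups=7 -> no
String 6 '[][][[]][[]][[][][[[]]]][][][[]]': depth seq [1 0 1 0 1 2 1 0 1 2 1 0 1 2 1 2 1 2 3 4 3 2 1 0 1 0 1 0 1 2 1 0]
  -> pairs=16 depth=4 groups=8 -> no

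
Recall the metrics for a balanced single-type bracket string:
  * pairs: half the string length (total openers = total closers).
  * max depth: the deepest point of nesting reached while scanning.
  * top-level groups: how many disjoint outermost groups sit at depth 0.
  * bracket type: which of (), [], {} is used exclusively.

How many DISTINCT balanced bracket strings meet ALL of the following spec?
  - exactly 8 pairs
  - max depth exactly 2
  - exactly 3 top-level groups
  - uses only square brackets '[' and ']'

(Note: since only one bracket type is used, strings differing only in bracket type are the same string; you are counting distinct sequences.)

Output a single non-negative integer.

Spec: pairs=8 depth=2 groups=3
Count(depth <= 2) = 21
Count(depth <= 1) = 0
Count(depth == 2) = 21 - 0 = 21

Answer: 21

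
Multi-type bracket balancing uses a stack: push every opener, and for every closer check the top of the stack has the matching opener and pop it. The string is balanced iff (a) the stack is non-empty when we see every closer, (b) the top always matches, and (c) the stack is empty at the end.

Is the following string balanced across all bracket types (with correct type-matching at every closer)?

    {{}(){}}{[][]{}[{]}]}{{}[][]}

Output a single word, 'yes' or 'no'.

Answer: no

Derivation:
pos 0: push '{'; stack = {
pos 1: push '{'; stack = {{
pos 2: '}' matches '{'; pop; stack = {
pos 3: push '('; stack = {(
pos 4: ')' matches '('; pop; stack = {
pos 5: push '{'; stack = {{
pos 6: '}' matches '{'; pop; stack = {
pos 7: '}' matches '{'; pop; stack = (empty)
pos 8: push '{'; stack = {
pos 9: push '['; stack = {[
pos 10: ']' matches '['; pop; stack = {
pos 11: push '['; stack = {[
pos 12: ']' matches '['; pop; stack = {
pos 13: push '{'; stack = {{
pos 14: '}' matches '{'; pop; stack = {
pos 15: push '['; stack = {[
pos 16: push '{'; stack = {[{
pos 17: saw closer ']' but top of stack is '{' (expected '}') → INVALID
Verdict: type mismatch at position 17: ']' closes '{' → no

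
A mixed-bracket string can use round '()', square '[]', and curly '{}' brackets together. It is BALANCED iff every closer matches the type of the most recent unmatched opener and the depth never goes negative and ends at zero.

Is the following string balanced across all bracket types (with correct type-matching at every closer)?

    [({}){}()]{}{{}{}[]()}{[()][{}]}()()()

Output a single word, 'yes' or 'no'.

pos 0: push '['; stack = [
pos 1: push '('; stack = [(
pos 2: push '{'; stack = [({
pos 3: '}' matches '{'; pop; stack = [(
pos 4: ')' matches '('; pop; stack = [
pos 5: push '{'; stack = [{
pos 6: '}' matches '{'; pop; stack = [
pos 7: push '('; stack = [(
pos 8: ')' matches '('; pop; stack = [
pos 9: ']' matches '['; pop; stack = (empty)
pos 10: push '{'; stack = {
pos 11: '}' matches '{'; pop; stack = (empty)
pos 12: push '{'; stack = {
pos 13: push '{'; stack = {{
pos 14: '}' matches '{'; pop; stack = {
pos 15: push '{'; stack = {{
pos 16: '}' matches '{'; pop; stack = {
pos 17: push '['; stack = {[
pos 18: ']' matches '['; pop; stack = {
pos 19: push '('; stack = {(
pos 20: ')' matches '('; pop; stack = {
pos 21: '}' matches '{'; pop; stack = (empty)
pos 22: push '{'; stack = {
pos 23: push '['; stack = {[
pos 24: push '('; stack = {[(
pos 25: ')' matches '('; pop; stack = {[
pos 26: ']' matches '['; pop; stack = {
pos 27: push '['; stack = {[
pos 28: push '{'; stack = {[{
pos 29: '}' matches '{'; pop; stack = {[
pos 30: ']' matches '['; pop; stack = {
pos 31: '}' matches '{'; pop; stack = (empty)
pos 32: push '('; stack = (
pos 33: ')' matches '('; pop; stack = (empty)
pos 34: push '('; stack = (
pos 35: ')' matches '('; pop; stack = (empty)
pos 36: push '('; stack = (
pos 37: ')' matches '('; pop; stack = (empty)
end: stack empty → VALID
Verdict: properly nested → yes

Answer: yes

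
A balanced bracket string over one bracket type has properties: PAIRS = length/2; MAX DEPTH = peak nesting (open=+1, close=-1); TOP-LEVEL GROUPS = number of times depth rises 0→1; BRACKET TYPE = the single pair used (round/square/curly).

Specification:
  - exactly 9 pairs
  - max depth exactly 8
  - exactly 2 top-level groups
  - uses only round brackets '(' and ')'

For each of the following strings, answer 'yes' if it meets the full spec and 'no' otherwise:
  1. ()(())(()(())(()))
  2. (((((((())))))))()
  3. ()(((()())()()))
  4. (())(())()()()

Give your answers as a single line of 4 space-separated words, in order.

Answer: no yes no no

Derivation:
String 1 '()(())(()(())(()))': depth seq [1 0 1 2 1 0 1 2 1 2 3 2 1 2 3 2 1 0]
  -> pairs=9 depth=3 groups=3 -> no
String 2 '(((((((())))))))()': depth seq [1 2 3 4 5 6 7 8 7 6 5 4 3 2 1 0 1 0]
  -> pairs=9 depth=8 groups=2 -> yes
String 3 '()(((()())()()))': depth seq [1 0 1 2 3 4 3 4 3 2 3 2 3 2 1 0]
  -> pairs=8 depth=4 groups=2 -> no
String 4 '(())(())()()()': depth seq [1 2 1 0 1 2 1 0 1 0 1 0 1 0]
  -> pairs=7 depth=2 groups=5 -> no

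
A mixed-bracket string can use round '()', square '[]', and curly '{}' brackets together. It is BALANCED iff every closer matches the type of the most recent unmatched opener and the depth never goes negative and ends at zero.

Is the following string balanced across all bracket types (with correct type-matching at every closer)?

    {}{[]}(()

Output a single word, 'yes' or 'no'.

pos 0: push '{'; stack = {
pos 1: '}' matches '{'; pop; stack = (empty)
pos 2: push '{'; stack = {
pos 3: push '['; stack = {[
pos 4: ']' matches '['; pop; stack = {
pos 5: '}' matches '{'; pop; stack = (empty)
pos 6: push '('; stack = (
pos 7: push '('; stack = ((
pos 8: ')' matches '('; pop; stack = (
end: stack still non-empty (() → INVALID
Verdict: unclosed openers at end: ( → no

Answer: no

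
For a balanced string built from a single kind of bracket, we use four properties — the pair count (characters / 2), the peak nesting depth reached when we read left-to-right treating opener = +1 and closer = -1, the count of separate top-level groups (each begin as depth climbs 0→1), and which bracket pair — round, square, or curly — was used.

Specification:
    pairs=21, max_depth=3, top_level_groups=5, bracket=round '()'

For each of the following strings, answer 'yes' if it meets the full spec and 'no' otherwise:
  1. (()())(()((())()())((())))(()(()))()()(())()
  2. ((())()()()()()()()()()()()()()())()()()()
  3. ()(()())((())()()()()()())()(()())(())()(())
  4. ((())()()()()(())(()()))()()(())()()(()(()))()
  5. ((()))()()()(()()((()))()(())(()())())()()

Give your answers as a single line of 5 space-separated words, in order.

String 1 '(()())(()((())()())((())))(()(()))()()(())()': depth seq [1 2 1 2 1 0 1 2 1 2 3 4 3 2 3 2 3 2 1 2 3 4 3 2 1 0 1 2 1 2 3 2 1 0 1 0 1 0 1 2 1 0 1 0]
  -> pairs=22 depth=4 groups=7 -> no
String 2 '((())()()()()()()()()()()()()()())()()()()': depth seq [1 2 3 2 1 2 1 2 1 2 1 2 1 2 1 2 1 2 1 2 1 2 1 2 1 2 1 2 1 2 1 2 1 0 1 0 1 0 1 0 1 0]
  -> pairs=21 depth=3 groups=5 -> yes
String 3 '()(()())((())()()()()()())()(()())(())()(())': depth seq [1 0 1 2 1 2 1 0 1 2 3 2 1 2 1 2 1 2 1 2 1 2 1 2 1 0 1 0 1 2 1 2 1 0 1 2 1 0 1 0 1 2 1 0]
  -> pairs=22 depth=3 groups=8 -> no
String 4 '((())()()()()(())(()()))()()(())()()(()(()))()': depth seq [1 2 3 2 1 2 1 2 1 2 1 2 1 2 3 2 1 2 3 2 3 2 1 0 1 0 1 0 1 2 1 0 1 0 1 0 1 2 1 2 3 2 1 0 1 0]
  -> pairs=23 depth=3 groups=8 -> no
String 5 '((()))()()()(()()((()))()(())(()())())()()': depth seq [1 2 3 2 1 0 1 0 1 0 1 0 1 2 1 2 1 2 3 4 3 2 1 2 1 2 3 2 1 2 3 2 3 2 1 2 1 0 1 0 1 0]
  -> pairs=21 depth=4 groups=7 -> no

Answer: no yes no no no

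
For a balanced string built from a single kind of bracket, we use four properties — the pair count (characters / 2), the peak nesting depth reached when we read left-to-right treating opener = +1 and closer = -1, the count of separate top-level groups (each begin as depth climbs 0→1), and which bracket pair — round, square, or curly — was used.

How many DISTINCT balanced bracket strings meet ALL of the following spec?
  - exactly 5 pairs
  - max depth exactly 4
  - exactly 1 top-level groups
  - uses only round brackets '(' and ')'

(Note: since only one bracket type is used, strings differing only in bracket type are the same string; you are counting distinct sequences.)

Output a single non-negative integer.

Answer: 5

Derivation:
Spec: pairs=5 depth=4 groups=1
Count(depth <= 4) = 13
Count(depth <= 3) = 8
Count(depth == 4) = 13 - 8 = 5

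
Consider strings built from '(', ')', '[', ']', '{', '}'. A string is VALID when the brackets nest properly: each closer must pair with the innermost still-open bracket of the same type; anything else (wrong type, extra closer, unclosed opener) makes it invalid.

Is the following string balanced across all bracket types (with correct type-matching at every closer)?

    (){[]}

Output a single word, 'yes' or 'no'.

pos 0: push '('; stack = (
pos 1: ')' matches '('; pop; stack = (empty)
pos 2: push '{'; stack = {
pos 3: push '['; stack = {[
pos 4: ']' matches '['; pop; stack = {
pos 5: '}' matches '{'; pop; stack = (empty)
end: stack empty → VALID
Verdict: properly nested → yes

Answer: yes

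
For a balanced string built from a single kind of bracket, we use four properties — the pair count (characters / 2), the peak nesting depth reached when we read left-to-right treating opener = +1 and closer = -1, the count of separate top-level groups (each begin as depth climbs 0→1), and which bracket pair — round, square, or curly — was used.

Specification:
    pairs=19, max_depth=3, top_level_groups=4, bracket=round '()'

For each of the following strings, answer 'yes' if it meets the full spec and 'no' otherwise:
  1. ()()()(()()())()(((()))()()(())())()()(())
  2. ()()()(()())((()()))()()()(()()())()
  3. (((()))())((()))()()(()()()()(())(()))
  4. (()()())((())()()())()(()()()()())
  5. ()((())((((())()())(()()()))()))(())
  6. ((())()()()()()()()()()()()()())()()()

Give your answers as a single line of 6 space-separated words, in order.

String 1 '()()()(()()())()(((()))()()(())())()()(())': depth seq [1 0 1 0 1 0 1 2 1 2 1 2 1 0 1 0 1 2 3 4 3 2 1 2 1 2 1 2 3 2 1 2 1 0 1 0 1 0 1 2 1 0]
  -> pairs=21 depth=4 groups=9 -> no
String 2 '()()()(()())((()()))()()()(()()())()': depth seq [1 0 1 0 1 0 1 2 1 2 1 0 1 2 3 2 3 2 1 0 1 0 1 0 1 0 1 2 1 2 1 2 1 0 1 0]
  -> pairs=18 depth=3 groups=10 -> no
String 3 '(((()))())((()))()()(()()()()(())(()))': depth seq [1 2 3 4 3 2 1 2 1 0 1 2 3 2 1 0 1 0 1 0 1 2 1 2 1 2 1 2 1 2 3 2 1 2 3 2 1 0]
  -> pairs=19 depth=4 groups=5 -> no
String 4 '(()()())((())()()())()(()()()()())': depth seq [1 2 1 2 1 2 1 0 1 2 3 2 1 2 1 2 1 2 1 0 1 0 1 2 1 2 1 2 1 2 1 2 1 0]
  -> pairs=17 depth=3 groups=4 -> no
String 5 '()((())((((())()())(()()()))()))(())': depth seq [1 0 1 2 3 2 1 2 3 4 5 6 5 4 5 4 5 4 3 4 5 4 5 4 5 4 3 2 3 2 1 0 1 2 1 0]
  -> pairs=18 depth=6 groups=3 -> no
String 6 '((())()()()()()()()()()()()()())()()()': depth seq [1 2 3 2 1 2 1 2 1 2 1 2 1 2 1 2 1 2 1 2 1 2 1 2 1 2 1 2 1 2 1 0 1 0 1 0 1 0]
  -> pairs=19 depth=3 groups=4 -> yes

Answer: no no no no no yes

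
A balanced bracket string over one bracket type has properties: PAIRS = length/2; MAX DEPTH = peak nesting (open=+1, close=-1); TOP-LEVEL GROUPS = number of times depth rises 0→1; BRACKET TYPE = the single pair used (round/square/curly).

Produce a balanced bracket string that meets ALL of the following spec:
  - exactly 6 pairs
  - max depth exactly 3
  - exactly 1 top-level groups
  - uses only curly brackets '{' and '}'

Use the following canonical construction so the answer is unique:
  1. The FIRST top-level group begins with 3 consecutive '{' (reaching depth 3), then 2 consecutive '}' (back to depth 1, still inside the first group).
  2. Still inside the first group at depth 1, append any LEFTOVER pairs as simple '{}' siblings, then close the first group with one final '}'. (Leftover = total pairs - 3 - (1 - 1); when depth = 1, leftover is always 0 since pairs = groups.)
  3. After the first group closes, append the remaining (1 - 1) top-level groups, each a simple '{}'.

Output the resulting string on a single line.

Spec: pairs=6 depth=3 groups=1
Leftover pairs = 6 - 3 - (1-1) = 3
First group: deep chain of depth 3 + 3 sibling pairs
Remaining 0 groups: simple '{}' each

Answer: {{{}}{}{}{}}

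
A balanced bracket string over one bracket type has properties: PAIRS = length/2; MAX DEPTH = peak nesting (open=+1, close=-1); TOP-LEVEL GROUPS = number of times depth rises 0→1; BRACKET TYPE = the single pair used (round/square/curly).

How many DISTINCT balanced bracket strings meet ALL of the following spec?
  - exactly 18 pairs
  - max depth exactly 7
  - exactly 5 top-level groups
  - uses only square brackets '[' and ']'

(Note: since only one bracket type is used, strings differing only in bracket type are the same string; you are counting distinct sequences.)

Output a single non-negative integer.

Spec: pairs=18 depth=7 groups=5
Count(depth <= 7) = 31585785
Count(depth <= 6) = 28313110
Count(depth == 7) = 31585785 - 28313110 = 3272675

Answer: 3272675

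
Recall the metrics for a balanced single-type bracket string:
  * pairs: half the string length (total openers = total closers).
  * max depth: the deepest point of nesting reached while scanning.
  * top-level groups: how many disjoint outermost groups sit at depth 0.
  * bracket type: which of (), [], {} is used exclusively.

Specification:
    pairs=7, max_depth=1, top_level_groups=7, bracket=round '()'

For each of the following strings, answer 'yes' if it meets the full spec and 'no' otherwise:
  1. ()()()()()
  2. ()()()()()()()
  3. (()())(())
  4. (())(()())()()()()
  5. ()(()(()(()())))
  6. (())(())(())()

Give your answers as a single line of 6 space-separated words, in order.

String 1 '()()()()()': depth seq [1 0 1 0 1 0 1 0 1 0]
  -> pairs=5 depth=1 groups=5 -> no
String 2 '()()()()()()()': depth seq [1 0 1 0 1 0 1 0 1 0 1 0 1 0]
  -> pairs=7 depth=1 groups=7 -> yes
String 3 '(()())(())': depth seq [1 2 1 2 1 0 1 2 1 0]
  -> pairs=5 depth=2 groups=2 -> no
String 4 '(())(()())()()()()': depth seq [1 2 1 0 1 2 1 2 1 0 1 0 1 0 1 0 1 0]
  -> pairs=9 depth=2 groups=6 -> no
String 5 '()(()(()(()())))': depth seq [1 0 1 2 1 2 3 2 3 4 3 4 3 2 1 0]
  -> pairs=8 depth=4 groups=2 -> no
String 6 '(())(())(())()': depth seq [1 2 1 0 1 2 1 0 1 2 1 0 1 0]
  -> pairs=7 depth=2 groups=4 -> no

Answer: no yes no no no no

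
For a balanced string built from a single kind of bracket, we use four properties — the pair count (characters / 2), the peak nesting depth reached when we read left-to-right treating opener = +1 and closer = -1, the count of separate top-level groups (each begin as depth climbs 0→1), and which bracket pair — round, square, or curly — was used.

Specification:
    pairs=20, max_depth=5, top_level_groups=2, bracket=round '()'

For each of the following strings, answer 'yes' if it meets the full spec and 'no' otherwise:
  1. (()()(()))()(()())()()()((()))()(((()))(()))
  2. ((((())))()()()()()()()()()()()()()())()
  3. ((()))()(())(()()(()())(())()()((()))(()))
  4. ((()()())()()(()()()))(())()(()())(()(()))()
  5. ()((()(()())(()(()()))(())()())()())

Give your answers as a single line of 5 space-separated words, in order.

String 1 '(()()(()))()(()())()()()((()))()(((()))(()))': depth seq [1 2 1 2 1 2 3 2 1 0 1 0 1 2 1 2 1 0 1 0 1 0 1 0 1 2 3 2 1 0 1 0 1 2 3 4 3 2 1 2 3 2 1 0]
  -> pairs=22 depth=4 groups=9 -> no
String 2 '((((())))()()()()()()()()()()()()()())()': depth seq [1 2 3 4 5 4 3 2 1 2 1 2 1 2 1 2 1 2 1 2 1 2 1 2 1 2 1 2 1 2 1 2 1 2 1 2 1 0 1 0]
  -> pairs=20 depth=5 groups=2 -> yes
String 3 '((()))()(())(()()(()())(())()()((()))(()))': depth seq [1 2 3 2 1 0 1 0 1 2 1 0 1 2 1 2 1 2 3 2 3 2 1 2 3 2 1 2 1 2 1 2 3 4 3 2 1 2 3 2 1 0]
  -> pairs=21 depth=4 groups=4 -> no
String 4 '((()()())()()(()()()))(())()(()())(()(()))()': depth seq [1 2 3 2 3 2 3 2 1 2 1 2 1 2 3 2 3 2 3 2 1 0 1 2 1 0 1 0 1 2 1 2 1 0 1 2 1 2 3 2 1 0 1 0]
  -> pairs=22 depth=3 groups=6 -> no
String 5 '()((()(()())(()(()()))(())()())()())': depth seq [1 0 1 2 3 2 3 4 3 4 3 2 3 4 3 4 5 4 5 4 3 2 3 4 3 2 3 2 3 2 1 2 1 2 1 0]
  -> pairs=18 depth=5 groups=2 -> no

Answer: no yes no no no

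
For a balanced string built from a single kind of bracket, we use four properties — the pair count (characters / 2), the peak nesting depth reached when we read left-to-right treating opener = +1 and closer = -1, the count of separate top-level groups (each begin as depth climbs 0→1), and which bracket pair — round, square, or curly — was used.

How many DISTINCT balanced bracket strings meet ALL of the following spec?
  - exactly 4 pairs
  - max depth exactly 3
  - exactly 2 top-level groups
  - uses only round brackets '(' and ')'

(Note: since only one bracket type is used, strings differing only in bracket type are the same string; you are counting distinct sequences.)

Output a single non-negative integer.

Spec: pairs=4 depth=3 groups=2
Count(depth <= 3) = 5
Count(depth <= 2) = 3
Count(depth == 3) = 5 - 3 = 2

Answer: 2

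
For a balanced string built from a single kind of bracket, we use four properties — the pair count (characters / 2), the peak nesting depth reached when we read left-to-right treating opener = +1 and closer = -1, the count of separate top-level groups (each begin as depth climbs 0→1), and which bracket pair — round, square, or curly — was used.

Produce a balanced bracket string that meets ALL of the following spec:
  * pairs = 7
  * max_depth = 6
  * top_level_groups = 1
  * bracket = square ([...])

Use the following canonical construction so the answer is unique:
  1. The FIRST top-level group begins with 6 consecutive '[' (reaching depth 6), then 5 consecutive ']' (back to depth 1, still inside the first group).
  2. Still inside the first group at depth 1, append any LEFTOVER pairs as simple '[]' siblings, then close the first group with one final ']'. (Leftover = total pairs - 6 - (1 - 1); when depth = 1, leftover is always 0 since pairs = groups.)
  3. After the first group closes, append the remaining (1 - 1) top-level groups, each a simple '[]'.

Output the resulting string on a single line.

Spec: pairs=7 depth=6 groups=1
Leftover pairs = 7 - 6 - (1-1) = 1
First group: deep chain of depth 6 + 1 sibling pairs
Remaining 0 groups: simple '[]' each

Answer: [[[[[[]]]]][]]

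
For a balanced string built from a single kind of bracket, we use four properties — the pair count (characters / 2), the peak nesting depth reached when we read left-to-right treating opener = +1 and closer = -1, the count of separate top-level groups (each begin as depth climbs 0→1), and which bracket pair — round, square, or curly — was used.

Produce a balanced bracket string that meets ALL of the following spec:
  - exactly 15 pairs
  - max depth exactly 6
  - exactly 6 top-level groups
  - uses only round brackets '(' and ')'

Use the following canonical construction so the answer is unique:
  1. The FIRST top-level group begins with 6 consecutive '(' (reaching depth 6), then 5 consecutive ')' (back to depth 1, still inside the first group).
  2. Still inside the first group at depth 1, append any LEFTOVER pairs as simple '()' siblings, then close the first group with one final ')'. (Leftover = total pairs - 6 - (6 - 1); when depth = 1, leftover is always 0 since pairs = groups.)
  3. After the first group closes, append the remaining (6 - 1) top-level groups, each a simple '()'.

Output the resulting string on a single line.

Spec: pairs=15 depth=6 groups=6
Leftover pairs = 15 - 6 - (6-1) = 4
First group: deep chain of depth 6 + 4 sibling pairs
Remaining 5 groups: simple '()' each

Answer: (((((()))))()()()())()()()()()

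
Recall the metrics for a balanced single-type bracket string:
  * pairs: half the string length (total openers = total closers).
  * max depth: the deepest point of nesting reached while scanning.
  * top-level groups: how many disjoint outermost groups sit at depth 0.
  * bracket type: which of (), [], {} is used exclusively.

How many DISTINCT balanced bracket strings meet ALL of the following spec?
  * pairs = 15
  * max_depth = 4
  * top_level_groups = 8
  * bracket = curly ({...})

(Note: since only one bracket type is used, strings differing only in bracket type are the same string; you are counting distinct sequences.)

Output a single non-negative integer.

Answer: 20336

Derivation:
Spec: pairs=15 depth=4 groups=8
Count(depth <= 4) = 54568
Count(depth <= 3) = 34232
Count(depth == 4) = 54568 - 34232 = 20336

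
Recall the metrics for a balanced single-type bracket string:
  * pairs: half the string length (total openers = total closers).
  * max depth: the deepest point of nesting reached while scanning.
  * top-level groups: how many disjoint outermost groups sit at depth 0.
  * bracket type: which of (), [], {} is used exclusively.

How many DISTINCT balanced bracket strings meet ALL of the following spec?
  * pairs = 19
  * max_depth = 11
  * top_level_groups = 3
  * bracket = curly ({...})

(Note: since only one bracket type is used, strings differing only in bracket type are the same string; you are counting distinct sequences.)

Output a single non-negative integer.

Answer: 1929840

Derivation:
Spec: pairs=19 depth=11 groups=3
Count(depth <= 11) = 347419446
Count(depth <= 10) = 345489606
Count(depth == 11) = 347419446 - 345489606 = 1929840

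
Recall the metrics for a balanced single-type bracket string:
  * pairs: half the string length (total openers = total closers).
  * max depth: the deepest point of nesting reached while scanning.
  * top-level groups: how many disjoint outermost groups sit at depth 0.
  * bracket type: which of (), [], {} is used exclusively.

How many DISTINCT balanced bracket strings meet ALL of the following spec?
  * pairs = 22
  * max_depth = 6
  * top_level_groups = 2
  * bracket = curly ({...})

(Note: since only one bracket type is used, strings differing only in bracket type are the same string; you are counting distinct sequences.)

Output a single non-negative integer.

Spec: pairs=22 depth=6 groups=2
Count(depth <= 6) = 8681322321
Count(depth <= 5) = 3293074162
Count(depth == 6) = 8681322321 - 3293074162 = 5388248159

Answer: 5388248159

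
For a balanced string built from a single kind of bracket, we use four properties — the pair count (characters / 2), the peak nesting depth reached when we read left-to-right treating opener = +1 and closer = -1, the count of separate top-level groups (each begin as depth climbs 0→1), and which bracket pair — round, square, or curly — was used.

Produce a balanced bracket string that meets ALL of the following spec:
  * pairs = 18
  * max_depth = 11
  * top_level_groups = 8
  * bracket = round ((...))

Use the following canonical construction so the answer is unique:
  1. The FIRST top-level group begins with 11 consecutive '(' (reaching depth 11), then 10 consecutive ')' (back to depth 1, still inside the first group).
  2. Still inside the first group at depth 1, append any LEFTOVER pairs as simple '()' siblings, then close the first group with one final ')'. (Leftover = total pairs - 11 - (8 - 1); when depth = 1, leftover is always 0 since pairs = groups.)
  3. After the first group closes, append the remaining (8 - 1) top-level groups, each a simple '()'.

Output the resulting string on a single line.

Answer: ((((((((((()))))))))))()()()()()()()

Derivation:
Spec: pairs=18 depth=11 groups=8
Leftover pairs = 18 - 11 - (8-1) = 0
First group: deep chain of depth 11 + 0 sibling pairs
Remaining 7 groups: simple '()' each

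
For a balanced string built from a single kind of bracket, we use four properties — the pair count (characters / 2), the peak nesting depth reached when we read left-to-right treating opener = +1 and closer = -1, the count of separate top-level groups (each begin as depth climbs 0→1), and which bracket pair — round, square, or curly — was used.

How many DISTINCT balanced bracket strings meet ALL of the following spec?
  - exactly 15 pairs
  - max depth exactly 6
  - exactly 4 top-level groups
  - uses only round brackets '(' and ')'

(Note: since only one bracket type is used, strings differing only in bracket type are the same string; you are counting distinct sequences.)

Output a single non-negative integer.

Answer: 213312

Derivation:
Spec: pairs=15 depth=6 groups=4
Count(depth <= 6) = 1068120
Count(depth <= 5) = 854808
Count(depth == 6) = 1068120 - 854808 = 213312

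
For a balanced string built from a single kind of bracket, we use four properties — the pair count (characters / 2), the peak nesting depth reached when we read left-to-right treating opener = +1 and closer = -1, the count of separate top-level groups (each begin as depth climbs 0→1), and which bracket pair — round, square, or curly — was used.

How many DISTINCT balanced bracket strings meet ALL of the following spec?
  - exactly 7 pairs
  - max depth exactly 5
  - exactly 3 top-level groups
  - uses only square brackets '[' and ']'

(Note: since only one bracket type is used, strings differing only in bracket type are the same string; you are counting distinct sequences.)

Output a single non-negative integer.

Spec: pairs=7 depth=5 groups=3
Count(depth <= 5) = 90
Count(depth <= 4) = 87
Count(depth == 5) = 90 - 87 = 3

Answer: 3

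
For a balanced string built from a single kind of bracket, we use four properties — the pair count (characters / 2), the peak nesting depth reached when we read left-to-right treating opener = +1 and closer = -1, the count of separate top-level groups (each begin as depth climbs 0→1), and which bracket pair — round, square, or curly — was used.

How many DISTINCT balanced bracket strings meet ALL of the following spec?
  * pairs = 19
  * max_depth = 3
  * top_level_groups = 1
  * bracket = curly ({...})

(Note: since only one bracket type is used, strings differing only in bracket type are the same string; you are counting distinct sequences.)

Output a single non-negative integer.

Answer: 131071

Derivation:
Spec: pairs=19 depth=3 groups=1
Count(depth <= 3) = 131072
Count(depth <= 2) = 1
Count(depth == 3) = 131072 - 1 = 131071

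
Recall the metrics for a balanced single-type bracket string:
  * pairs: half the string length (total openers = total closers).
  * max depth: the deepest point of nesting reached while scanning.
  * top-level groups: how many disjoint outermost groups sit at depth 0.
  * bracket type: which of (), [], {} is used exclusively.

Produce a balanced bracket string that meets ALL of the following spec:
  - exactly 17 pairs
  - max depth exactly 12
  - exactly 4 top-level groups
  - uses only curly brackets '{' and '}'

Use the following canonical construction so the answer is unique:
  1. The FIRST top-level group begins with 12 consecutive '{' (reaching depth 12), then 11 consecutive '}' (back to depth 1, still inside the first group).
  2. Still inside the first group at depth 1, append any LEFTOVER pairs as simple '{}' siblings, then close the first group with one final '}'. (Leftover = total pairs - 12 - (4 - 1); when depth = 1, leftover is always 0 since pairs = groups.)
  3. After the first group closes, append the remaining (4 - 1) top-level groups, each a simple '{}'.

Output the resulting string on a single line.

Spec: pairs=17 depth=12 groups=4
Leftover pairs = 17 - 12 - (4-1) = 2
First group: deep chain of depth 12 + 2 sibling pairs
Remaining 3 groups: simple '{}' each

Answer: {{{{{{{{{{{{}}}}}}}}}}}{}{}}{}{}{}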